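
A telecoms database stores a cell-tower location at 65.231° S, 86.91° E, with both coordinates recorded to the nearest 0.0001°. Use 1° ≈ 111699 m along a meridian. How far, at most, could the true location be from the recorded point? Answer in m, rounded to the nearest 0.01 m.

6.06 m

Rounding to 4 decimal places leaves each coordinate within ±5e-05° of the true value.
N–S: 5e-05° × 111699 m/° = 5.58495 m.
E–W at 65.231°: 5e-05° × 111699 × cos 65.231° = 5e-05 × 111699 × 0.4190 ≈ 2.33988 m.
The two errors are perpendicular, so the maximum displacement is √(5.58495² + 2.33988²) ≈ 6.0553 m.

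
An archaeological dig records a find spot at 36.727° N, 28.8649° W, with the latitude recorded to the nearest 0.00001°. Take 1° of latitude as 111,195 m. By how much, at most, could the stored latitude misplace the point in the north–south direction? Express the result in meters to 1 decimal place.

Rounding to 5 decimal places leaves the latitude within ±5e-06° of the true value.
So the N–S error is at most 5e-06 × 111195 = 0.555975 m.

0.6 meters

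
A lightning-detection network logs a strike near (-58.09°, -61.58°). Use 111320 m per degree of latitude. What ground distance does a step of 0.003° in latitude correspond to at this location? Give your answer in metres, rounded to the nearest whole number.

0.003° × 111320 m/° = 333.96 m.

334 metres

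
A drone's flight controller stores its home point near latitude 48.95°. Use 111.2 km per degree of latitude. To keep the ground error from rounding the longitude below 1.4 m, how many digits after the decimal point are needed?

5 decimal places

At 48.95° one degree of longitude covers 111200 × cos 48.95° ≈ 111200 × 0.6567 ≈ 73027 m.
Rounding to N decimal places gives at most 0.5 × 10⁻ᴺ degrees of error, i.e. 0.5 × 10⁻ᴺ × 73027 m.
Setting 36513.5 × 10⁻ᴺ ≤ 1.4 gives 10ᴺ ≥ 2.608e+04, i.e. N ≥ 4.42.
At 4 places the error can reach 3.65 m, but 5 places keeps it to 0.365 m.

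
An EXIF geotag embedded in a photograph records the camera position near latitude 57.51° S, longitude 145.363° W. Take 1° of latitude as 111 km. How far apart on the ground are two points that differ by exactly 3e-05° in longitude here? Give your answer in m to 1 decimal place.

One degree of longitude here spans 111000 × cos 57.51° = 111000 × 0.5372 ≈ 59623.9 m; 3e-05° of that is 1.78872 m.

1.8 m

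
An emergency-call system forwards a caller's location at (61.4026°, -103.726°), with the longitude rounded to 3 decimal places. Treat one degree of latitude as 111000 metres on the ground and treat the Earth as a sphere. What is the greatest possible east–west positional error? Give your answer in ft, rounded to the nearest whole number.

Rounding to 3 decimal places leaves the longitude within ±0.0005° of the true value.
Parallels shrink by cos φ, so at 61.4026° a degree of longitude is 111000 × 0.4787 ≈ 53130.4 m.
Maximum E–W displacement: 0.0005 × 53130.4 = 26.5652 m.
In feet: 26.5652 m ÷ 0.3048 ≈ 87.156 ft.

87 ft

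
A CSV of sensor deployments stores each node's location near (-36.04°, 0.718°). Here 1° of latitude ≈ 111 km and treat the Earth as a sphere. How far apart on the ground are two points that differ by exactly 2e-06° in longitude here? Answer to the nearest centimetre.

18 centimetres

At 36.04° a degree of longitude is 111000 × cos 36.04° ≈ 89755.3 m, so 2e-06° corresponds to 0.179511 m.
That is 0.179511 m = 17.951 cm.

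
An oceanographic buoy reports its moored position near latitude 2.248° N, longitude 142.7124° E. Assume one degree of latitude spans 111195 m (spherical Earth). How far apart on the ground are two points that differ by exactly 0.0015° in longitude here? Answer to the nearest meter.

One degree of longitude here spans 111195 × cos 2.248° = 111195 × 0.9992 ≈ 111109 m; 0.0015° of that is 166.664 m.

167 meters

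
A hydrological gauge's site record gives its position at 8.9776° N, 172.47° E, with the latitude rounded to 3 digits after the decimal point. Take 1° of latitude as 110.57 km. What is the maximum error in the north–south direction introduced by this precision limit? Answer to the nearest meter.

Rounding to 3 decimal places leaves the latitude within ±0.0005° of the true value.
So the N–S error is at most 0.0005 × 110570 = 55.285 m.

55 meters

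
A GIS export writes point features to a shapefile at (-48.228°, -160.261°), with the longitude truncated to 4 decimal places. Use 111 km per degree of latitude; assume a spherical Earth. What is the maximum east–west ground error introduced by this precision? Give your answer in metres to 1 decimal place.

Truncating at 4 decimal places can drop up to a full unit in the last place, so the longitude may be off by as much as 0.0001°.
Parallels shrink by cos φ, so at 48.228° a degree of longitude is 111000 × 0.6662 ≈ 73944.7 m.
East–west error: 0.0001° × 73944.7 m/° ≈ 7.39447 m.

7.4 metres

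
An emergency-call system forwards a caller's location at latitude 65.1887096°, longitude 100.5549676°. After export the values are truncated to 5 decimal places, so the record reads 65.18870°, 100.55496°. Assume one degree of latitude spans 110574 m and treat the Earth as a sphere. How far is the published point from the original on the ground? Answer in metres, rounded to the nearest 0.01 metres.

Δlat = 65.1887096 − 65.18870 = +0.0000096°; Δlon = 100.5549676 − 100.55496 = +0.0000076°.
N–S: 0.0000096° × 110574 m/° = 1.06151 m.
E–W at 65.1887°: 0.0000076° × 110574 × cos 65.1887° = 0.0000076 × 110574 × 0.4196 ≈ 0.352642 m.
Hypotenuse of the two orthogonal shifts: √(1.06151² + 0.352642²) = 1.11855 m.

1.12 metres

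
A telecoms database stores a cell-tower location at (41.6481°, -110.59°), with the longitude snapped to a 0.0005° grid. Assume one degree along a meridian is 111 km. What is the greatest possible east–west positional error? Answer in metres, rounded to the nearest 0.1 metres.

With a 0.0005° grid the true value lies within half a step, ±0.0005°/2 = ±0.00025°, of the stored one.
At latitude 41.6481° a degree of longitude spans 111000 m × cos 41.6481° = 111000 × 0.7472 ≈ 82943.7 m.
East–west error: 0.00025° × 82943.7 m/° ≈ 20.7359 m.

20.7 metres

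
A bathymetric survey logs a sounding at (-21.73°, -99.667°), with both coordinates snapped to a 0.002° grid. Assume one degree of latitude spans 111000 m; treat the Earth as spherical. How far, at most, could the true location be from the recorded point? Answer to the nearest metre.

152 metres

With a 0.002° grid the true value lies within half a step, ±0.002°/2 = ±0.001°, of the stored one.
N–S: 0.001° × 111000 m/° = 111 m.
Longitude error → 0.001 × 111000 × cos 21.73° = 0.001 × 111000 × 0.9289 ≈ 103.112 m.
Combining orthogonally: (111² + 103.112²)^½ ≈ 151.503 m.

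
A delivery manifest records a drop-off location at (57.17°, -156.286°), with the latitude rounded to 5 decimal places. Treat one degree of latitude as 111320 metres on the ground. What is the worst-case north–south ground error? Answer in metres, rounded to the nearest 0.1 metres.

Rounding to 5 decimal places leaves the latitude within ±5e-06° of the true value.
Along the meridian that is 5e-06° × 111320 m/° = 0.5566 m.

0.6 metres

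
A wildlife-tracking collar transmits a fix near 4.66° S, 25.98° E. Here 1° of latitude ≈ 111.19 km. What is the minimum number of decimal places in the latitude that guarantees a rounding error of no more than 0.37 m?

6

One degree of latitude covers 111190 m.
Rounding to N decimal places gives at most 0.5 × 10⁻ᴺ degrees of error, i.e. 0.5 × 10⁻ᴺ × 111190 m.
Setting 55595 × 10⁻ᴺ ≤ 0.37 gives 10ᴺ ≥ 1.503e+05, i.e. N ≥ 5.18.
N = 5 would give 0.556 m (too coarse); N = 6 gives 0.0556 m ≤ 0.37 m.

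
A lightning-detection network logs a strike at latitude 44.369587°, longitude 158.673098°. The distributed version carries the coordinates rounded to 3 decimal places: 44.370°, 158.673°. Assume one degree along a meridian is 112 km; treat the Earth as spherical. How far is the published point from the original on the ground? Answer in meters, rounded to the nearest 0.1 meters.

Δlat = 44.369587 − 44.370 = -0.000413°; Δlon = 158.673098 − 158.673 = +0.000098°.
N–S: -0.000413° × 112000 m/° = -46.256 m.
East–west at this latitude: 0.000098° × 112000 × cos 44.37° ≈ 0.000098 × 80062 = 7.84607 m.
Hypotenuse of the two orthogonal shifts: √(46.256² + 7.84607²) = 46.9167 m.

46.9 meters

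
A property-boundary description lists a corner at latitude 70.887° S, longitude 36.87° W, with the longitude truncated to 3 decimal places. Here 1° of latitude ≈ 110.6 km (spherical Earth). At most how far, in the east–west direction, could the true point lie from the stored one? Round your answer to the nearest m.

36 m

Truncating at 3 decimal places can drop up to a full unit in the last place, so the longitude may be off by as much as 0.001°.
One degree of longitude at 70.887° is 110600 × cos 70.887° ≈ 110600 × 0.3274 = 36214 m.
East–west error: 0.001° × 36214 m/° ≈ 36.214 m.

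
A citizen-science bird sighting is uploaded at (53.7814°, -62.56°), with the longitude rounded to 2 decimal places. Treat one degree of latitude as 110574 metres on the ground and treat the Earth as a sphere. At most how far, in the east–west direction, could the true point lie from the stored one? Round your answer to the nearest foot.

Rounding to 2 decimal places leaves the longitude within ±0.005° of the true value.
Parallels shrink by cos φ, so at 53.7814° a degree of longitude is 110574 × 0.5909 ≈ 65334.6 m.
Maximum E–W displacement: 0.005 × 65334.6 = 326.673 m.
In feet: 326.673 m ÷ 0.3048 ≈ 1071.8 ft.

1072 feet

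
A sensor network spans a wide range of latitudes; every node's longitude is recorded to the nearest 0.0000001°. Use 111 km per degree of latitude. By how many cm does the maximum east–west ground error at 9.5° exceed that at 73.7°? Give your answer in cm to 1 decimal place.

Rounding to 7 decimal places leaves the longitude within ±5e-08° of the true value.
Error at 9.5° = 5e-08° × 111000 × cos 9.5° ≈ 0.00555 × 0.9863 = 0.0054739 m.
Error at 73.7° = 5e-08° × 111000 × cos 73.7° ≈ 0.00555 × 0.2807 = 0.0015577 m.
So the lower-latitude error exceeds the higher by 0.0054739 − 0.0015577 = 0.0039162 m.
That is 0.00391618 m = 0.39162 cm.

0.4 cm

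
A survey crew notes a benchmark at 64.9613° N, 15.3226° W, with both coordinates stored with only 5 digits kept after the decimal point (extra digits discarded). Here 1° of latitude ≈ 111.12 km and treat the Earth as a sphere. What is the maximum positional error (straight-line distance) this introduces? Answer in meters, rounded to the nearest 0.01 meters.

Truncating at 5 decimal places can drop up to a full unit in the last place, so each coordinate may be off by as much as 1e-05°.
North–south component: 1e-05° × 111120 = 1.1112 m.
Longitude error → 1e-05 × 111120 × cos 64.9613° = 1e-05 × 111120 × 0.4232 ≈ 0.470294 m.
Combining orthogonally: (1.1112² + 0.470294²)^½ ≈ 1.20662 m.

1.21 meters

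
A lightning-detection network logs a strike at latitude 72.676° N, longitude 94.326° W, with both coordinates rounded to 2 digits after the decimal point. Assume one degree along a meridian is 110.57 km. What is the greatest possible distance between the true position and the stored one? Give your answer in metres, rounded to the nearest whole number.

577 metres

Rounding to 2 decimal places leaves each coordinate within ±0.005° of the true value.
North–south component: 0.005° × 110570 = 552.85 m.
Longitude error → 0.005 × 110570 × cos 72.676° = 0.005 × 110570 × 0.2978 ≈ 164.625 m.
Combining orthogonally: (552.85² + 164.625²)^½ ≈ 576.84 m.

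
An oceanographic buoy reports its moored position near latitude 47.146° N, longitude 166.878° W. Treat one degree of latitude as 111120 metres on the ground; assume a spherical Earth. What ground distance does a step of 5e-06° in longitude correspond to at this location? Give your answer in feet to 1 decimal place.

5e-06° of longitude at 47.146° is 5e-06 × 111120 × cos 47.146° ≈ 5e-06 × 75576.3 = 0.377882 m.
Converting: 0.377882 m × 3.2808 ft/m ≈ 1.2398 ft.

1.2 feet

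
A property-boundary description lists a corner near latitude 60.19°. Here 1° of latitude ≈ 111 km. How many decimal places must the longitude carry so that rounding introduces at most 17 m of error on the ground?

4

At 60.19° one degree of longitude covers 111000 × cos 60.19° ≈ 111000 × 0.4971 ≈ 55180.9 m.
N decimal places → at most half a unit in the last place, 0.5 × 10⁻ᴺ° = 55180.9/2 × 10⁻ᴺ m.
Setting 27590.5 × 10⁻ᴺ ≤ 17 gives 10ᴺ ≥ 1623, i.e. N ≥ 3.21.
So 4 decimal places suffice (2.76 m); 3 would allow up to 27.6 m.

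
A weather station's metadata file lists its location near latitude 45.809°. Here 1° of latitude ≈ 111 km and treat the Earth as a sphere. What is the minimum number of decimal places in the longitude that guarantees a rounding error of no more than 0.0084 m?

7 decimal places

At 45.809° one degree of longitude covers 111000 × cos 45.809° ≈ 111000 × 0.6971 ≈ 77372.8 m.
With N decimal places the half-ulp bound is 0.5·10⁻ᴺ°, or 0.5·10⁻ᴺ × 77372.8 m on the ground.
Need 0.5 × 77372.8 × 10⁻ᴺ ≤ 0.0084 → 10⁻ᴺ ≤ 2.171e-07, so N ≥ 6.66.
So 7 decimal places suffice (0.00387 m); 6 would allow up to 0.0387 m.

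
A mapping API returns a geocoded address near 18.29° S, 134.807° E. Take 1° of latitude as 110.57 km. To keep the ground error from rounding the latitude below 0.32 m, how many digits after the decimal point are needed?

6

One degree of latitude covers 110570 m.
Rounding to N decimal places gives at most 0.5 × 10⁻ᴺ degrees of error, i.e. 0.5 × 10⁻ᴺ × 110570 m.
Setting 55285 × 10⁻ᴺ ≤ 0.32 gives 10ᴺ ≥ 1.728e+05, i.e. N ≥ 5.24.
At 5 places the error can reach 0.553 m, but 6 places keeps it to 0.0553 m.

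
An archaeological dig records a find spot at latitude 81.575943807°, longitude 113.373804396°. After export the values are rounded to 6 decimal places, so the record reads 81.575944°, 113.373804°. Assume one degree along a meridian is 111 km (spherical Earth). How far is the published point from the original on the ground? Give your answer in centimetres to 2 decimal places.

The latitude changed by -0.000000193° and the longitude by +0.000000396°.
N–S: -0.000000193° × 111000 m/° = -0.021423 m.
E–W at 81.5759°: 0.000000396° × 111000 × cos 81.5759° = 0.000000396 × 111000 × 0.1465 ≈ 0.00643948 m.
Hypotenuse of the two orthogonal shifts: √(0.021423² + 0.00643948²) = 0.0223699 m.
That is 0.0223699 m = 2.237 cm.

2.24 centimetres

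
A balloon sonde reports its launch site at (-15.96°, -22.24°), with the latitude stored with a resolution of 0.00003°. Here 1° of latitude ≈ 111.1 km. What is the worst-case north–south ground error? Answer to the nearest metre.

With a 0.00003° grid the true value lies within half a step, ±0.00003°/2 = ±1.5e-05°, of the stored one.
North–south distance: 1.5e-05° × 111100 m/° = 1.6665 m.

2 metres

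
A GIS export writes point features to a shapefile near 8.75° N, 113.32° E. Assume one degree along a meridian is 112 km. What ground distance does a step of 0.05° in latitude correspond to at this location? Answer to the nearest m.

0.05° × 112000 m/° = 5600 m.

5600 m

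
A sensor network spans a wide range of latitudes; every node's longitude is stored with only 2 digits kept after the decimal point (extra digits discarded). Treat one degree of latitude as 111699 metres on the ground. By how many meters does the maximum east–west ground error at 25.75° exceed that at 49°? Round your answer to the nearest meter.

Truncating at 2 decimal places can drop up to a full unit in the last place, so the longitude may be off by as much as 0.01°.
Error at 25.75° = 0.01° × 111699 × cos 25.75° ≈ 1117 × 0.9007 = 1006.1 m.
Error at 49° = 0.01° × 111699 × cos 49° ≈ 1117 × 0.6561 = 732.81 m.
So the lower-latitude error exceeds the higher by 1006.1 − 732.81 = 273.26 m.

273 meters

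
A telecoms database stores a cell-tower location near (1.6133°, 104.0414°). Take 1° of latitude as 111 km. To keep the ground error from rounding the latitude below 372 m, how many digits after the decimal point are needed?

3

One degree of latitude covers 111000 m.
Rounding to N decimal places gives at most 0.5 × 10⁻ᴺ degrees of error, i.e. 0.5 × 10⁻ᴺ × 111000 m.
Need 0.5 × 111000 × 10⁻ᴺ ≤ 372 → 10⁻ᴺ ≤ 6.703e-03, so N ≥ 2.17.
N = 2 would give 555 m (too coarse); N = 3 gives 55.5 m ≤ 372 m.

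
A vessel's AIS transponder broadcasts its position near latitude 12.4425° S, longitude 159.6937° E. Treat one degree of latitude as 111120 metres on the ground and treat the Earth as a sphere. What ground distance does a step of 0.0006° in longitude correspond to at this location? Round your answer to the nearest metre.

At 12.4425° a degree of longitude is 111120 × cos 12.4425° ≈ 108510 m, so 0.0006° corresponds to 65.1061 m.

65 metres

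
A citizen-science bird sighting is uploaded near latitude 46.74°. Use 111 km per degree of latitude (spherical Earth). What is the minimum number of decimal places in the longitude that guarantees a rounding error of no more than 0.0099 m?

7

At 46.74° one degree of longitude covers 111000 × cos 46.74° ≈ 111000 × 0.6853 ≈ 76069.4 m.
With N decimal places the half-ulp bound is 0.5·10⁻ᴺ°, or 0.5·10⁻ᴺ × 76069.4 m on the ground.
Setting 38034.7 × 10⁻ᴺ ≤ 0.0099 gives 10ᴺ ≥ 3.842e+06, i.e. N ≥ 6.58.
N = 6 would give 0.038 m (too coarse); N = 7 gives 0.0038 m ≤ 0.0099 m.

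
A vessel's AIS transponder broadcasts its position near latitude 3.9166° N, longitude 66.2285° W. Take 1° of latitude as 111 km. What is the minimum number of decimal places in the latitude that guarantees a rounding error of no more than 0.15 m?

One degree of latitude covers 111000 m.
With N decimal places the half-ulp bound is 0.5·10⁻ᴺ°, or 0.5·10⁻ᴺ × 111000 m on the ground.
Setting 55500 × 10⁻ᴺ ≤ 0.15 gives 10ᴺ ≥ 3.7e+05, i.e. N ≥ 5.57.
So 6 decimal places suffice (0.0555 m); 5 would allow up to 0.555 m.

6 decimal places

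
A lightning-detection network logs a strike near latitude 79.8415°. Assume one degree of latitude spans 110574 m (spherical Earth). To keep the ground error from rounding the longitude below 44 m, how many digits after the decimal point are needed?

3 decimal places

At 79.8415° one degree of longitude covers 110574 × cos 79.8415° ≈ 110574 × 0.1764 ≈ 19502.1 m.
Rounding to N decimal places gives at most 0.5 × 10⁻ᴺ degrees of error, i.e. 0.5 × 10⁻ᴺ × 19502.1 m.
Setting 9751.07 × 10⁻ᴺ ≤ 44 gives 10ᴺ ≥ 221.6, i.e. N ≥ 2.35.
N = 2 would give 97.5 m (too coarse); N = 3 gives 9.75 m ≤ 44 m.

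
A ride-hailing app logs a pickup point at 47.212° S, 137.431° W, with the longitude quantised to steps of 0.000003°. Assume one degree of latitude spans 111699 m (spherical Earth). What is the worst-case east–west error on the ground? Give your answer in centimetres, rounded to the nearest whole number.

11 centimetres

With a 0.000003° grid the true value lies within half a step, ±0.000003°/2 = ±1.5e-06°, of the stored one.
Parallels shrink by cos φ, so at 47.212° a degree of longitude is 111699 × 0.6793 ≈ 75875.7 m.
East–west error: 1.5e-06° × 75875.7 m/° ≈ 0.113814 m.
That is 0.113814 m = 11.381 cm.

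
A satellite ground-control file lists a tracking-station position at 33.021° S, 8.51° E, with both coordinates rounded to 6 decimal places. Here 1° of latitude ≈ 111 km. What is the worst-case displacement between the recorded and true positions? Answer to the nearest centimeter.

Rounding to 6 decimal places leaves each coordinate within ±5e-07° of the true value.
N–S: 5e-07° × 111000 m/° = 0.0555 m.
Longitude error → 5e-07 × 111000 × cos 33.021° = 5e-07 × 111000 × 0.8385 ≈ 0.0465351 m.
Worst case both components are at the extreme and orthogonal: √(0.0555² + 0.0465351²) ≈ 0.0724277 m.
That is 0.0724277 m = 7.2428 cm.

7 centimeters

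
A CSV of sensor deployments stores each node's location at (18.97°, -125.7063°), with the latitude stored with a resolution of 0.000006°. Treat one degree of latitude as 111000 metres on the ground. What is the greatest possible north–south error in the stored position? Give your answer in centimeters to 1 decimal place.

33.3 centimeters

With a 0.000006° grid the true value lies within half a step, ±0.000006°/2 = ±3e-06°, of the stored one.
North–south distance: 3e-06° × 111000 m/° = 0.333 m.
That is 0.333 m = 33.3 cm.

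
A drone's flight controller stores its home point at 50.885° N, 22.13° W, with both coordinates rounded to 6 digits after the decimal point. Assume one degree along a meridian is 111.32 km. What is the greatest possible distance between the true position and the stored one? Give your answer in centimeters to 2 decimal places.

6.58 centimeters

Rounding to 6 decimal places leaves each coordinate within ±5e-07° of the true value.
North–south component: 5e-07° × 111320 = 0.05566 m.
East–west component at 50.885°: 5e-07° × 111320 × cos 50.885° ≈ 5e-07 × 70229.4 ≈ 0.0351147 m.
Combining orthogonally: (0.05566² + 0.0351147²)^½ ≈ 0.0658109 m.
That is 0.0658109 m = 6.5811 cm.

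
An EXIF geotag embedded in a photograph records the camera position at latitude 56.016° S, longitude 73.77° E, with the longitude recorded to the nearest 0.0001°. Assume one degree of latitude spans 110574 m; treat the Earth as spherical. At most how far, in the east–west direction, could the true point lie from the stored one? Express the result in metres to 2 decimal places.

Rounding to 4 decimal places leaves the longitude within ±5e-05° of the true value.
At latitude 56.016° a degree of longitude spans 110574 m × cos 56.016° = 110574 × 0.5590 ≈ 61806.6 m.
So at most 5e-05° × 61806.6 ≈ 3.09033 m east–west.

3.09 metres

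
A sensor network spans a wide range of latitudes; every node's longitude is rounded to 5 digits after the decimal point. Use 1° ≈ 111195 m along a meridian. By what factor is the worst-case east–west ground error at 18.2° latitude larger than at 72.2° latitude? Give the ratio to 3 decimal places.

Rounding to 5 decimal places leaves the longitude within ±5e-06° of the true value.
Error at 18.2° = 5e-06° × 111195 × cos 18.2° ≈ 0.55597 × 0.9500 = 0.52816 m.
Error at 72.2° = 5e-06° × 111195 × cos 72.2° ≈ 0.55597 × 0.3057 = 0.16996 m.
The ratio reduces to cos 18.2° / cos 72.2° = 0.9500/0.3057 ≈ 3.1076.

3.108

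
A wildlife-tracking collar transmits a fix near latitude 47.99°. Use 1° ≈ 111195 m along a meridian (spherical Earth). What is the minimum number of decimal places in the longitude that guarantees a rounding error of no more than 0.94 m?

5 decimal places

At 47.99° one degree of longitude covers 111195 × cos 47.99° ≈ 111195 × 0.6693 ≈ 74418.4 m.
Rounding to N decimal places gives at most 0.5 × 10⁻ᴺ degrees of error, i.e. 0.5 × 10⁻ᴺ × 74418.4 m.
Setting 37209.2 × 10⁻ᴺ ≤ 0.94 gives 10ᴺ ≥ 3.958e+04, i.e. N ≥ 4.60.
N = 4 would give 3.72 m (too coarse); N = 5 gives 0.372 m ≤ 0.94 m.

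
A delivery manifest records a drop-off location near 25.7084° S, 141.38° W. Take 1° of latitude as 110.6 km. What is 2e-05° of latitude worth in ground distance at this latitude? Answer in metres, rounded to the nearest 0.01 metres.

Along a meridian 2e-05° is 2e-05 × 110600 = 2.212 m.

2.21 metres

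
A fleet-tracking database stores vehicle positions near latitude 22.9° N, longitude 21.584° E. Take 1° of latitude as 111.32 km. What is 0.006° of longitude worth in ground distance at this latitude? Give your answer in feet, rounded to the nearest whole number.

2019 feet

At 22.9° a degree of longitude is 111320 × cos 22.9° ≈ 102546 m, so 0.006° corresponds to 615.278 m.
In feet: 615.278 m ÷ 0.3048 ≈ 2018.6 ft.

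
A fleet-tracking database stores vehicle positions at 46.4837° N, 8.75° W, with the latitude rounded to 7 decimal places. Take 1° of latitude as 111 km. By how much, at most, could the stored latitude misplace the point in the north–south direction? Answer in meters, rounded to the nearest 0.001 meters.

Rounding to 7 decimal places leaves the latitude within ±5e-08° of the true value.
North–south distance: 5e-08° × 111000 m/° = 0.00555 m.

0.006 meters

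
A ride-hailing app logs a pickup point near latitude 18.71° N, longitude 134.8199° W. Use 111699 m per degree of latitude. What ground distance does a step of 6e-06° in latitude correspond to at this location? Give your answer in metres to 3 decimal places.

6e-06° × 111699 m/° = 0.670194 m.

0.670 metres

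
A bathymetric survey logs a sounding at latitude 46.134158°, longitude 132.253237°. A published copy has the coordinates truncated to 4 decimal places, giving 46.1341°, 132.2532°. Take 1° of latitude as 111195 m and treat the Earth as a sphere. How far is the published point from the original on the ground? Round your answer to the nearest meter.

Δlat = 46.134158 − 46.1341 = +0.000058°; Δlon = 132.253237 − 132.2532 = +0.000037°.
N–S: 0.000058° × 111195 m/° = 6.44931 m.
East–west at this latitude: 0.000037° × 111195 × cos 46.1341° ≈ 0.000037 × 77055.1 = 2.85104 m.
Hypotenuse of the two orthogonal shifts: √(6.44931² + 2.85104²) = 7.05138 m.

7 meters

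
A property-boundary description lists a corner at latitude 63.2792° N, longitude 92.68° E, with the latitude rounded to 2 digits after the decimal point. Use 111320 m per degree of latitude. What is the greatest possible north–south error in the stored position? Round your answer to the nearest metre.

Rounding to 2 decimal places leaves the latitude within ±0.005° of the true value.
North–south distance: 0.005° × 111320 m/° = 556.6 m.

557 metres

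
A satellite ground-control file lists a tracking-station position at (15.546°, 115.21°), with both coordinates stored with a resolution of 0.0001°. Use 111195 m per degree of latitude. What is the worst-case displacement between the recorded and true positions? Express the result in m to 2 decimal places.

7.72 m

With a 0.0001° grid the true value lies within half a step, ±0.0001°/2 = ±5e-05°, of the stored one.
Latitude error → 5e-05 × 111195 = 5.55975 m along the meridian.
East–west component at 15.546°: 5e-05° × 111195 × cos 15.546° ≈ 5e-05 × 107127 ≈ 5.35635 m.
The two errors are perpendicular, so the maximum displacement is √(5.55975² + 5.35635²) ≈ 7.72019 m.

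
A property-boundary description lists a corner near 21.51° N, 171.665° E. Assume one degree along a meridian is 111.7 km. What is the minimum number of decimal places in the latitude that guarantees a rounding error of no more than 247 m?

One degree of latitude covers 111700 m.
Rounding to N decimal places gives at most 0.5 × 10⁻ᴺ degrees of error, i.e. 0.5 × 10⁻ᴺ × 111700 m.
Need 0.5 × 111700 × 10⁻ᴺ ≤ 247 → 10⁻ᴺ ≤ 4.423e-03, so N ≥ 2.35.
So 3 decimal places suffice (55.9 m); 2 would allow up to 558 m.

3 decimal places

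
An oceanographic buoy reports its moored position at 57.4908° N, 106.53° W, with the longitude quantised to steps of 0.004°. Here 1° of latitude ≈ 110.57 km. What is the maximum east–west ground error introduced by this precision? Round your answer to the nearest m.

With a 0.004° grid the true value lies within half a step, ±0.004°/2 = ±0.002°, of the stored one.
Parallels shrink by cos φ, so at 57.4908° a degree of longitude is 110570 × 0.5374 ≈ 59424.2 m.
Maximum E–W displacement: 0.002 × 59424.2 = 118.848 m.

119 m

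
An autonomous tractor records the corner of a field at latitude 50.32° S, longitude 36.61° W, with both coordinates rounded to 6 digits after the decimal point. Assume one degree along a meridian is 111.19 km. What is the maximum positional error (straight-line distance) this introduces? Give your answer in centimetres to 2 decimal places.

6.60 centimetres

Rounding to 6 decimal places leaves each coordinate within ±5e-07° of the true value.
Latitude error → 5e-07 × 111190 = 0.055595 m along the meridian.
East–west component at 50.32°: 5e-07° × 111190 × cos 50.32° ≈ 5e-07 × 70994.7 ≈ 0.0354974 m.
Combining orthogonally: (0.055595² + 0.0354974²)^½ ≈ 0.0659611 m.
That is 0.0659611 m = 6.5961 cm.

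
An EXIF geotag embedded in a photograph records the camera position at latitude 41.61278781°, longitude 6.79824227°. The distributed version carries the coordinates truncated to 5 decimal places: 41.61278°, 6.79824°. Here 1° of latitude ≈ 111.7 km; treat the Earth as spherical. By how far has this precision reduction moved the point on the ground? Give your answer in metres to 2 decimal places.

0.89 metres

Δlat = 41.61278781 − 41.61278 = +0.00000781°; Δlon = 6.79824227 − 6.79824 = +0.00000227°.
North–south shift: 0.00000781 × 111700 = 0.872377 m.
E–W at 41.6128°: 0.00000227° × 111700 × cos 41.6128° = 0.00000227 × 111700 × 0.7476 ≈ 0.189573 m.
Combined displacement = (0.872377² + 0.189573²)^½ ≈ 0.892737 m.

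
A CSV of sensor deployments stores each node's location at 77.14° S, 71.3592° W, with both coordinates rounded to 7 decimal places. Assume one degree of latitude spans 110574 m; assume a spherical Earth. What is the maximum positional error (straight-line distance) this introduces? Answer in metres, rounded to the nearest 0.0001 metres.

Rounding to 7 decimal places leaves each coordinate within ±5e-08° of the true value.
Latitude error → 5e-08 × 110574 = 0.0055287 m along the meridian.
Longitude error → 5e-08 × 110574 × cos 77.14° = 5e-08 × 110574 × 0.2226 ≈ 0.00123052 m.
The two errors are perpendicular, so the maximum displacement is √(0.0055287² + 0.00123052²) ≈ 0.00566398 m.

0.0057 metres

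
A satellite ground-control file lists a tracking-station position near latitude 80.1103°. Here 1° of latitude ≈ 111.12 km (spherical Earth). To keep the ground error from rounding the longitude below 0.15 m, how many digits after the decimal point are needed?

5 decimal places

At 80.1103° one degree of longitude covers 111120 × cos 80.1103° ≈ 111120 × 0.1718 ≈ 19085.1 m.
Rounding to N decimal places gives at most 0.5 × 10⁻ᴺ degrees of error, i.e. 0.5 × 10⁻ᴺ × 19085.1 m.
Setting 9542.54 × 10⁻ᴺ ≤ 0.15 gives 10ᴺ ≥ 6.362e+04, i.e. N ≥ 4.80.
N = 4 would give 0.954 m (too coarse); N = 5 gives 0.0954 m ≤ 0.15 m.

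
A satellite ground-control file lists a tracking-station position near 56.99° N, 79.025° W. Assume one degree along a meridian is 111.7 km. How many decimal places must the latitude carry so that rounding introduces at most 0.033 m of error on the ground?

One degree of latitude covers 111700 m.
Rounding to N decimal places gives at most 0.5 × 10⁻ᴺ degrees of error, i.e. 0.5 × 10⁻ᴺ × 111700 m.
Need 0.5 × 111700 × 10⁻ᴺ ≤ 0.033 → 10⁻ᴺ ≤ 5.909e-07, so N ≥ 6.23.
N = 6 would give 0.0558 m (too coarse); N = 7 gives 0.00558 m ≤ 0.033 m.

7 decimal places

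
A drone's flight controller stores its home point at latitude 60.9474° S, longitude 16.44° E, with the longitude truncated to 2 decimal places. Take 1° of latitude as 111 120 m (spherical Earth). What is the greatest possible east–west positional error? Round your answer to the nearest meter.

540 meters

Truncating at 2 decimal places can drop up to a full unit in the last place, so the longitude may be off by as much as 0.01°.
One degree of longitude at 60.9474° is 111120 × cos 60.9474° ≈ 111120 × 0.4856 = 53961.2 m.
So at most 0.01° × 53961.2 ≈ 539.612 m east–west.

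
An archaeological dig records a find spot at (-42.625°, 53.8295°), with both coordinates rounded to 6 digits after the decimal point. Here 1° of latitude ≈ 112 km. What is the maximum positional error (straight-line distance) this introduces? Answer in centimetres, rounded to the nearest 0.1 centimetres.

7.0 centimetres

Rounding to 6 decimal places leaves each coordinate within ±5e-07° of the true value.
Latitude error → 5e-07 × 112000 = 0.056 m along the meridian.
E–W at 42.625°: 5e-07° × 112000 × cos 42.625° = 5e-07 × 112000 × 0.7358 ≈ 0.0412049 m.
The two errors are perpendicular, so the maximum displacement is √(0.056² + 0.0412049²) ≈ 0.0695258 m.
That is 0.0695258 m = 6.9526 cm.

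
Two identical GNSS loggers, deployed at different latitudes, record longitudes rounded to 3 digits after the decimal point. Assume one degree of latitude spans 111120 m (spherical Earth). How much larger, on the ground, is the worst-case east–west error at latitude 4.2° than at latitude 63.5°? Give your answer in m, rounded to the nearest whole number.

Rounding to 3 decimal places leaves the longitude within ±0.0005° of the true value.
At 4.2°: 0.0005° × 111120 × cos 4.2° = 0.0005 × 111120 × 0.9973 ≈ 55.411 m.
Error at 63.5° = 0.0005° × 111120 × cos 63.5° ≈ 55.56 × 0.4462 = 24.791 m.
Difference: 55.411 − 24.791 = 30.62 m.

31 m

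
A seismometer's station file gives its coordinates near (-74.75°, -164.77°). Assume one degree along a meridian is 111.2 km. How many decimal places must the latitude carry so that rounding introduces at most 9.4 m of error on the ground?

4 decimal places

One degree of latitude covers 111200 m.
Rounding to N decimal places gives at most 0.5 × 10⁻ᴺ degrees of error, i.e. 0.5 × 10⁻ᴺ × 111200 m.
Need 0.5 × 111200 × 10⁻ᴺ ≤ 9.4 → 10⁻ᴺ ≤ 1.691e-04, so N ≥ 3.77.
At 3 places the error can reach 55.6 m, but 4 places keeps it to 5.56 m.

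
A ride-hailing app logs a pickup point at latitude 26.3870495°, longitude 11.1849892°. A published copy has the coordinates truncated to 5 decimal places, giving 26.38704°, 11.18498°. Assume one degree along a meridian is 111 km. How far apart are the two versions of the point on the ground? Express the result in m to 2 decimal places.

Δlat = 26.3870495 − 26.38704 = +0.0000095°; Δlon = 11.1849892 − 11.18498 = +0.0000092°.
North–south shift: 0.0000095 × 111000 = 1.0545 m.
E–W at 26.387°: 0.0000092° × 111000 × cos 26.387° = 0.0000092 × 111000 × 0.8958 ≈ 0.914804 m.
Distance: √(1.0545² + 0.914804²) ≈ 1.39601 m.

1.40 m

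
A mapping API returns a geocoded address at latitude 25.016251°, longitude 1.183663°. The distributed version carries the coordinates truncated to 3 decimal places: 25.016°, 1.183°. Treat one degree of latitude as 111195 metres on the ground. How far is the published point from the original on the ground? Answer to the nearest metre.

72 metres

Δlat = 25.016251 − 25.016 = +0.000251°; Δlon = 1.183663 − 1.183 = +0.000663°.
N–S: 0.000251° × 111195 m/° = 27.9099 m.
East–west at this latitude: 0.000663° × 111195 × cos 25.016° ≈ 0.000663 × 100764 = 66.8064 m.
Hypotenuse of the two orthogonal shifts: √(27.9099² + 66.8064²) = 72.4021 m.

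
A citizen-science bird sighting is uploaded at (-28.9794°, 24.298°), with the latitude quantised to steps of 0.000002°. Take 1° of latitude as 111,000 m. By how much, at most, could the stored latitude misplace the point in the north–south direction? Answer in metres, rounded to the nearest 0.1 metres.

0.1 metres

With a 0.000002° grid the true value lies within half a step, ±0.000002°/2 = ±1e-06°, of the stored one.
North–south distance: 1e-06° × 111000 m/° = 0.111 m.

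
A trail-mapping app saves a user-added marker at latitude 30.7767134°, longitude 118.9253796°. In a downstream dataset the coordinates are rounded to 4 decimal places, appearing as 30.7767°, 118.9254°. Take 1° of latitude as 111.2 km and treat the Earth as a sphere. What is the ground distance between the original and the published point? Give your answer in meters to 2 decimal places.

Δlat = 30.7767134 − 30.7767 = +0.0000134°; Δlon = 118.9253796 − 118.9254 = -0.0000204°.
N–S: 0.0000134° × 111200 m/° = 1.49008 m.
E–W at 30.7767°: -0.0000204° × 111200 × cos 30.7767° = -0.0000204 × 111200 × 0.8592 ≈ -1.94901 m.
Hypotenuse of the two orthogonal shifts: √(1.49008² + 1.94901²) = 2.45336 m.

2.45 meters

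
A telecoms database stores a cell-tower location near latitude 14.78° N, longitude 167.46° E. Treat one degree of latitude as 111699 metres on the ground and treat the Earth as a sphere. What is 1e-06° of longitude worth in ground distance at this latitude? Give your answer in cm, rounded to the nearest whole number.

One degree of longitude here spans 111699 × cos 14.78° = 111699 × 0.9669 ≈ 108003 m; 1e-06° of that is 0.108003 m.
That is 0.108003 m = 10.8 cm.

11 cm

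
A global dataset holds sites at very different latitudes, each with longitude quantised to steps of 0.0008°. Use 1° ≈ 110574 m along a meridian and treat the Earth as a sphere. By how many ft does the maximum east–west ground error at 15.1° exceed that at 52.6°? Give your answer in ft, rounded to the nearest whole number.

With a 0.0008° grid the true value lies within half a step, ±0.0008°/2 = ±0.0004°, of the stored one.
Error at 15.1° = 0.0004° × 110574 × cos 15.1° ≈ 44.23 × 0.9655 = 42.702 m.
Error at 52.6° = 0.0004° × 110574 × cos 52.6° ≈ 44.23 × 0.6074 = 26.864 m.
Difference: 42.702 − 26.864 = 15.838 m.
Converting: 15.8385 m × 3.2808 ft/m ≈ 51.964 ft.

52 ft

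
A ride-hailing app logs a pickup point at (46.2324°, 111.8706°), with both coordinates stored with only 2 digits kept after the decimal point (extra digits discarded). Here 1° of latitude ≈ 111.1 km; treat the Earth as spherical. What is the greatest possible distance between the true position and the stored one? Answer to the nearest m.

Truncating at 2 decimal places can drop up to a full unit in the last place, so each coordinate may be off by as much as 0.01°.
North–south component: 0.01° × 111100 = 1111 m.
East–west component at 46.2324°: 0.01° × 111100 × cos 46.2324° ≈ 0.01 × 76851.7 ≈ 768.517 m.
Worst case both components are at the extreme and orthogonal: √(1111² + 768.517²) ≈ 1350.9 m.

1351 m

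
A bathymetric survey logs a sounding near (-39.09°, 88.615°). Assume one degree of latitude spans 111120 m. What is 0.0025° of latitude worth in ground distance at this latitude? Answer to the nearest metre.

0.0025° × 111120 m/° = 277.8 m.

278 metres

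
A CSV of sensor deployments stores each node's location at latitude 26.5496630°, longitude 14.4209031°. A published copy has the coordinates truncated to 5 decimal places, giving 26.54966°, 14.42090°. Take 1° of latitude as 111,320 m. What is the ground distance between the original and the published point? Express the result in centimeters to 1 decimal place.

Δlat = 26.5496630 − 26.54966 = +0.0000030°; Δlon = 14.4209031 − 14.42090 = +0.0000031°.
N–S: 0.0000030° × 111320 m/° = 0.33396 m.
East–west at this latitude: 0.0000031° × 111320 × cos 26.5497° ≈ 0.0000031 × 99581 = 0.308701 m.
Combined displacement = (0.33396² + 0.308701²)^½ ≈ 0.454781 m.
That is 0.454781 m = 45.478 cm.

45.5 centimeters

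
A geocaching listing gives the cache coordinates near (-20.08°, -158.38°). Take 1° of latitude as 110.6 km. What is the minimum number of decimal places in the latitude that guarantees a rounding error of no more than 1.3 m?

5 decimal places

One degree of latitude covers 110600 m.
With N decimal places the half-ulp bound is 0.5·10⁻ᴺ°, or 0.5·10⁻ᴺ × 110600 m on the ground.
Need 0.5 × 110600 × 10⁻ᴺ ≤ 1.3 → 10⁻ᴺ ≤ 2.351e-05, so N ≥ 4.63.
N = 4 would give 5.53 m (too coarse); N = 5 gives 0.553 m ≤ 1.3 m.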